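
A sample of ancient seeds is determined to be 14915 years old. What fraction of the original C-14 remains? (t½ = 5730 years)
N/N₀ = (1/2)^(t/t½) = 0.1646 = 16.5%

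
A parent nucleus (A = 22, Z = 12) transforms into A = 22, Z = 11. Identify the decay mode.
ΔA = 0, ΔZ = -1 ⇒ beta-plus decay (β⁺) or electron capture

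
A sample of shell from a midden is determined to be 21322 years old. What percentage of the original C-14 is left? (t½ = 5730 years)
N/N₀ = (1/2)^(t/t½) = 0.07583 = 7.58%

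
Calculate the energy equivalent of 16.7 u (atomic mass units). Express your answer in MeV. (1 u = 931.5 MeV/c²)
E = mc² = 15560 MeV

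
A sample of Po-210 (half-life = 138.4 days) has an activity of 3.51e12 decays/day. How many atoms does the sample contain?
N = A/λ = 7.008e14 atoms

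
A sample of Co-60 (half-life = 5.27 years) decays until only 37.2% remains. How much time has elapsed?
t = t½ × log₂(N₀/N) = 7.518 years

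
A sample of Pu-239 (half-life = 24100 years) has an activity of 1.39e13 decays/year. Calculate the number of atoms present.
N = A/λ = 4.833e17 atoms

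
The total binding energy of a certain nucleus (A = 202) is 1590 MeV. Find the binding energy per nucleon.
B.E./A = 1590/202 = 7.871 MeV/nucleon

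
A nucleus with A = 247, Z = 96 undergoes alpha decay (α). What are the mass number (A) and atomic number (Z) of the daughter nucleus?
Daughter: A = 243, Z = 94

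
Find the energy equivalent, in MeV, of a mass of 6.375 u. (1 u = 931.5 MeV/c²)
E = mc² = 5938 MeV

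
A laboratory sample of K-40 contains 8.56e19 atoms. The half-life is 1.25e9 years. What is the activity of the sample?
A = λN = 4.747e10 decays/year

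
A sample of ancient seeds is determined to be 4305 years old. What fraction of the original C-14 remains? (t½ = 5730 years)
N/N₀ = (1/2)^(t/t½) = 0.5941 = 59.4%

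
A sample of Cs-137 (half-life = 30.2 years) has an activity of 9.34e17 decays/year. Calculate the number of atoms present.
N = A/λ = 4.069e19 atoms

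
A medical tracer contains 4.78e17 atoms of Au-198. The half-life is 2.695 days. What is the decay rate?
A = λN = 1.229e17 decays/day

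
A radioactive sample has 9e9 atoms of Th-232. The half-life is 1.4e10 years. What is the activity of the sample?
A = λN = 0.4456 decays/year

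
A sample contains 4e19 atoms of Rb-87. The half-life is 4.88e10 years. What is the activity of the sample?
A = λN = 5.682e8 decays/year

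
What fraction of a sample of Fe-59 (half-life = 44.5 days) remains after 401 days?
N/N₀ = (1/2)^(t/t½) = 0.001938 = 0.194%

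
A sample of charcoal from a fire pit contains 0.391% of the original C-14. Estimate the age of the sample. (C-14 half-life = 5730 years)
Age = t½ × log₂(1/ratio) = 45830 years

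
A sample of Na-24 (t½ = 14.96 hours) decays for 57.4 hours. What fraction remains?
N/N₀ = (1/2)^(t/t½) = 0.06998 = 7%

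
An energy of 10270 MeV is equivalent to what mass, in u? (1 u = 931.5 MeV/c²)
m = E/c² = 11.03 u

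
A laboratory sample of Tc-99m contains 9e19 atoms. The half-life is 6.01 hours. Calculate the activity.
A = λN = 1.038e19 decays/hour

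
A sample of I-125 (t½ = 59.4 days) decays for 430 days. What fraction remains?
N/N₀ = (1/2)^(t/t½) = 0.00662 = 0.662%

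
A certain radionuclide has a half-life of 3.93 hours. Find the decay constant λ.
λ = ln(2)/t½ = 0.1764 hour⁻¹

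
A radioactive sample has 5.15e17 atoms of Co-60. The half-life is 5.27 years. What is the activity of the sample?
A = λN = 6.774e16 decays/year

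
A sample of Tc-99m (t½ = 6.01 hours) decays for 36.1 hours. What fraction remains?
N/N₀ = (1/2)^(t/t½) = 0.01555 = 1.56%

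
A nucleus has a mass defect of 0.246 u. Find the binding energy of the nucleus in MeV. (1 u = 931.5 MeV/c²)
B.E. = Δm × 931.5 = 229.1 MeV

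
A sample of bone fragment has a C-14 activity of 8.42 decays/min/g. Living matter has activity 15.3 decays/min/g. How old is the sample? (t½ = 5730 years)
Age = t½ × log₂(A₀/A) = 4937 years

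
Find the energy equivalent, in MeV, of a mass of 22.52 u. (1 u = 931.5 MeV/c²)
E = mc² = 20980 MeV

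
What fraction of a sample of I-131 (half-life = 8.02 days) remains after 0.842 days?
N/N₀ = (1/2)^(t/t½) = 0.9298 = 93%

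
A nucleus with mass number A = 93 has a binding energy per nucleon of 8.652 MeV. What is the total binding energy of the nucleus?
B.E. = 8.652 × 93 = 804.6 MeV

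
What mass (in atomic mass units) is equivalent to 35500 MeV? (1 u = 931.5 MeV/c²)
m = E/c² = 38.11 u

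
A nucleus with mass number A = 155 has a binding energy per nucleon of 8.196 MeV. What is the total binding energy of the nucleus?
B.E. = 8.196 × 155 = 1270 MeV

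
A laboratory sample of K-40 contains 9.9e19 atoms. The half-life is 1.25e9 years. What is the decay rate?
A = λN = 5.49e10 decays/year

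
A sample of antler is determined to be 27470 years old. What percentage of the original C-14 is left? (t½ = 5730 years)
N/N₀ = (1/2)^(t/t½) = 0.03604 = 3.6%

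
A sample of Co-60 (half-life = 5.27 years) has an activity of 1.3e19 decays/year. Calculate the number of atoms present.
N = A/λ = 9.884e19 atoms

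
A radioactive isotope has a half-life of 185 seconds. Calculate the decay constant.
λ = ln(2)/t½ = 0.003747 second⁻¹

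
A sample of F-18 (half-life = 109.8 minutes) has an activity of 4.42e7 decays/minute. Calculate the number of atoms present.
N = A/λ = 7.002e9 atoms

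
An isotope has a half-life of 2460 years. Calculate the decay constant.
λ = ln(2)/t½ = 2.818e-4 year⁻¹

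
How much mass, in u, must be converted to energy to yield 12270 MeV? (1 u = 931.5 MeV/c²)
m = E/c² = 13.17 u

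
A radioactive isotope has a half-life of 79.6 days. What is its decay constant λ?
λ = ln(2)/t½ = 0.008708 day⁻¹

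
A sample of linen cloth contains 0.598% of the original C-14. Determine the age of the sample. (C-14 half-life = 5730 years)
Age = t½ × log₂(1/ratio) = 42320 years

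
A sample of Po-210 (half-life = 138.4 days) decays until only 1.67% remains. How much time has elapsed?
t = t½ × log₂(N₀/N) = 817.1 days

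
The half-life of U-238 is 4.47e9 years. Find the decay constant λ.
λ = ln(2)/t½ = 1.551e-10 year⁻¹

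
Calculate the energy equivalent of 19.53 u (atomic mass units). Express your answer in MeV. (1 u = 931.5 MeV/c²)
E = mc² = 18190 MeV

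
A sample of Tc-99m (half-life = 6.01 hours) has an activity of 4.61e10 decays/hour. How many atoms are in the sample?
N = A/λ = 3.997e11 atoms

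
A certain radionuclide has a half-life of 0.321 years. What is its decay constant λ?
λ = ln(2)/t½ = 2.159 year⁻¹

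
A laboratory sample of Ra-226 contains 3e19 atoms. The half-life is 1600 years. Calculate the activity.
A = λN = 1.3e16 decays/year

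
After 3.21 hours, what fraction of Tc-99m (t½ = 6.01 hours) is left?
N/N₀ = (1/2)^(t/t½) = 0.6906 = 69.1%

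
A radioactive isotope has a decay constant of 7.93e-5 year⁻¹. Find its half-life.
t½ = ln(2)/λ = 8741 years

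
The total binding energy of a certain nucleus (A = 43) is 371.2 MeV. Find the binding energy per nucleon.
B.E./A = 371.2/43 = 8.633 MeV/nucleon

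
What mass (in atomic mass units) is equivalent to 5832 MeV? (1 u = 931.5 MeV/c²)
m = E/c² = 6.261 u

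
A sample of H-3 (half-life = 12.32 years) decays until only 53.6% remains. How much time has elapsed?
t = t½ × log₂(N₀/N) = 11.08 years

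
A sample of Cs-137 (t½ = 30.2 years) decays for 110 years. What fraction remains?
N/N₀ = (1/2)^(t/t½) = 0.08008 = 8.01%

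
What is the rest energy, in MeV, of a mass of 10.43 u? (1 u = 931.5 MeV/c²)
E = mc² = 9716 MeV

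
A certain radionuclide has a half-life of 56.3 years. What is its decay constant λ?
λ = ln(2)/t½ = 0.01231 year⁻¹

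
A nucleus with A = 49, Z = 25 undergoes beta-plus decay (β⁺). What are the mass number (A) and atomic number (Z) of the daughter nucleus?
Daughter: A = 49, Z = 24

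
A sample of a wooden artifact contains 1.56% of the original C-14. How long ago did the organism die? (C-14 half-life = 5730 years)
Age = t½ × log₂(1/ratio) = 34390 years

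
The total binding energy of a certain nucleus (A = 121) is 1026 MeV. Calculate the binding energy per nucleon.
B.E./A = 1026/121 = 8.479 MeV/nucleon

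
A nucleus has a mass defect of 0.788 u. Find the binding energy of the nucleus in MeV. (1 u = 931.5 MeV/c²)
B.E. = Δm × 931.5 = 734 MeV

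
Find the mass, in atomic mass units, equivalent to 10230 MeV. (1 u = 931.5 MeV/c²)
m = E/c² = 10.98 u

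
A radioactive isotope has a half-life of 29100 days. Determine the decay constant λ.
λ = ln(2)/t½ = 2.382e-5 day⁻¹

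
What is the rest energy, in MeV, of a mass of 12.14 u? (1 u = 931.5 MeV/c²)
E = mc² = 11310 MeV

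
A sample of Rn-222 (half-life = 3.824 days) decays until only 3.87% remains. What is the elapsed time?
t = t½ × log₂(N₀/N) = 17.94 days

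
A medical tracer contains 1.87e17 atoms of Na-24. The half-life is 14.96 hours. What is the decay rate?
A = λN = 8.664e15 decays/hour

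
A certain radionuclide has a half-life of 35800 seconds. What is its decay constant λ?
λ = ln(2)/t½ = 1.936e-5 second⁻¹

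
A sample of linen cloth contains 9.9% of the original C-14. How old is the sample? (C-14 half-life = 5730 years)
Age = t½ × log₂(1/ratio) = 19120 years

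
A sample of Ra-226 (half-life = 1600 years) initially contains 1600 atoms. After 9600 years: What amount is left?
N = N₀(1/2)^(t/t½) = 25 atoms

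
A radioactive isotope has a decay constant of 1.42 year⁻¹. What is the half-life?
t½ = ln(2)/λ = 0.4881 years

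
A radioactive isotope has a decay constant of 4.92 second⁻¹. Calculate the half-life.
t½ = ln(2)/λ = 0.1409 seconds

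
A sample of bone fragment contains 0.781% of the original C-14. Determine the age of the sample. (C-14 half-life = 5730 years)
Age = t½ × log₂(1/ratio) = 40110 years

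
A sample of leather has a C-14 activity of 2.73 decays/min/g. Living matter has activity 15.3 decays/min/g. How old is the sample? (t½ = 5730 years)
Age = t½ × log₂(A₀/A) = 14250 years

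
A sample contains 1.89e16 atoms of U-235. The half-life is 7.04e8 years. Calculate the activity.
A = λN = 1.861e7 decays/year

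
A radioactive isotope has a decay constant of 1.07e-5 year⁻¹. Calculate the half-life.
t½ = ln(2)/λ = 64780 years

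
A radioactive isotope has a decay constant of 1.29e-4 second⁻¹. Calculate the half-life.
t½ = ln(2)/λ = 5373 seconds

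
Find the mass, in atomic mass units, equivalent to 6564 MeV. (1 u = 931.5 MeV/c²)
m = E/c² = 7.047 u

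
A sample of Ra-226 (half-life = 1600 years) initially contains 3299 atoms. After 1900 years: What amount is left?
N = N₀(1/2)^(t/t½) = 1448 atoms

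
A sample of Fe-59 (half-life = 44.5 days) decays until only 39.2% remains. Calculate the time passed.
t = t½ × log₂(N₀/N) = 60.12 days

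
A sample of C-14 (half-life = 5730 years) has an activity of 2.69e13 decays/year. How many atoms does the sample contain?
N = A/λ = 2.224e17 atoms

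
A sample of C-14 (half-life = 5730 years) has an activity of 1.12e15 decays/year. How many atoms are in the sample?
N = A/λ = 9.259e18 atoms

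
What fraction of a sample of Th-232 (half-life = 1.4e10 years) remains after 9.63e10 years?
N/N₀ = (1/2)^(t/t½) = 0.008499 = 0.85%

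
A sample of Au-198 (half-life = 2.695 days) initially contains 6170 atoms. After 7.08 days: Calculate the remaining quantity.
N = N₀(1/2)^(t/t½) = 998.7 atoms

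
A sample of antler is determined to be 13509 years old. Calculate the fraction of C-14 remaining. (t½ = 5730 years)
N/N₀ = (1/2)^(t/t½) = 0.1951 = 19.5%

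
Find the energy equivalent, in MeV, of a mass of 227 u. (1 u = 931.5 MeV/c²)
E = mc² = 2.115e5 MeV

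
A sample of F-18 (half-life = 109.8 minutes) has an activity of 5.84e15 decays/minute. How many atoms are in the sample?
N = A/λ = 9.251e17 atoms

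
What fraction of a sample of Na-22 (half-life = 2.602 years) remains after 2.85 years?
N/N₀ = (1/2)^(t/t½) = 0.468 = 46.8%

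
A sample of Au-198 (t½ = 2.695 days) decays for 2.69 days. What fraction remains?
N/N₀ = (1/2)^(t/t½) = 0.5006 = 50.1%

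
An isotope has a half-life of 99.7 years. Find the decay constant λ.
λ = ln(2)/t½ = 0.006952 year⁻¹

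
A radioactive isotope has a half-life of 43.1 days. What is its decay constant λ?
λ = ln(2)/t½ = 0.01608 day⁻¹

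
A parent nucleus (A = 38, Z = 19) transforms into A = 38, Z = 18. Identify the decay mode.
ΔA = 0, ΔZ = -1 ⇒ beta-plus decay (β⁺) or electron capture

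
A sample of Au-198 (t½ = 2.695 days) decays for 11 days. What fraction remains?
N/N₀ = (1/2)^(t/t½) = 0.05906 = 5.91%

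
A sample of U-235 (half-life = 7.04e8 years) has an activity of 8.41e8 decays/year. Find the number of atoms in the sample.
N = A/λ = 8.542e17 atoms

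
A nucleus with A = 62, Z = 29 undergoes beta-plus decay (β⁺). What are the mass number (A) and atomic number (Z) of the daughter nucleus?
Daughter: A = 62, Z = 28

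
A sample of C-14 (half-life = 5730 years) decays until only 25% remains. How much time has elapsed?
t = t½ × log₂(N₀/N) = 11460 years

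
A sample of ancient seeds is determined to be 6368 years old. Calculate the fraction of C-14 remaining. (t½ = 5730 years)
N/N₀ = (1/2)^(t/t½) = 0.4629 = 46.3%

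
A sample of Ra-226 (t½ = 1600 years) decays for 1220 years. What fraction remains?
N/N₀ = (1/2)^(t/t½) = 0.5895 = 58.9%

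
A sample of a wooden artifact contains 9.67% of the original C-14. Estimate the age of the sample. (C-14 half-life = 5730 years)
Age = t½ × log₂(1/ratio) = 19310 years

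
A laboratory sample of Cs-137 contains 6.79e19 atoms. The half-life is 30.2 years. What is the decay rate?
A = λN = 1.558e18 decays/year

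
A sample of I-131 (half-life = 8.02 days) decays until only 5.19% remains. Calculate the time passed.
t = t½ × log₂(N₀/N) = 34.23 days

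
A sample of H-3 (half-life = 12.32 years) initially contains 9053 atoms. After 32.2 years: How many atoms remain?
N = N₀(1/2)^(t/t½) = 1479 atoms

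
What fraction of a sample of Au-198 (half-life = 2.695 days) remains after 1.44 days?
N/N₀ = (1/2)^(t/t½) = 0.6905 = 69%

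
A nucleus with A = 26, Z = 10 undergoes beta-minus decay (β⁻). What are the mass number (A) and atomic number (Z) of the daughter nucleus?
Daughter: A = 26, Z = 11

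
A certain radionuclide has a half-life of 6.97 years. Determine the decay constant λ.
λ = ln(2)/t½ = 0.09945 year⁻¹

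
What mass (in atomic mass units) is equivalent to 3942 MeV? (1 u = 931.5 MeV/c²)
m = E/c² = 4.232 u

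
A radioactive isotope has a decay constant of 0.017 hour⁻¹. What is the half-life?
t½ = ln(2)/λ = 40.77 hours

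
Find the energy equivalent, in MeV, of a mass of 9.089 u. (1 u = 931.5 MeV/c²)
E = mc² = 8466 MeV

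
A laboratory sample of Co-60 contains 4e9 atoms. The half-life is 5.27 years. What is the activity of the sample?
A = λN = 5.261e8 decays/year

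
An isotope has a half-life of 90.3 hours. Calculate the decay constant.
λ = ln(2)/t½ = 0.007676 hour⁻¹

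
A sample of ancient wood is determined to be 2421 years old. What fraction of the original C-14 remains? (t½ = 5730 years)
N/N₀ = (1/2)^(t/t½) = 0.7461 = 74.6%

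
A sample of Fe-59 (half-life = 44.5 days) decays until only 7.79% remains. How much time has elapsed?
t = t½ × log₂(N₀/N) = 163.9 days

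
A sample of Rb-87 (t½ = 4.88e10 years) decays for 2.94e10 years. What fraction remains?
N/N₀ = (1/2)^(t/t½) = 0.6586 = 65.9%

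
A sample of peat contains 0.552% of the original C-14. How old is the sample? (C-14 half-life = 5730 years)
Age = t½ × log₂(1/ratio) = 42980 years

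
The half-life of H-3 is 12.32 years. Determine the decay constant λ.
λ = ln(2)/t½ = 0.05626 year⁻¹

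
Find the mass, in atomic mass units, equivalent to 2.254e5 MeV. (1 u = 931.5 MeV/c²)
m = E/c² = 242 u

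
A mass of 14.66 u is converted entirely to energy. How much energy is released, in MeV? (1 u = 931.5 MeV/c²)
E = mc² = 13660 MeV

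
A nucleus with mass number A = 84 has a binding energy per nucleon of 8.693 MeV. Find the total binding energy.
B.E. = 8.693 × 84 = 730.2 MeV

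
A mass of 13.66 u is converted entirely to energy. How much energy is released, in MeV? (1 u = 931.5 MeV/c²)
E = mc² = 12720 MeV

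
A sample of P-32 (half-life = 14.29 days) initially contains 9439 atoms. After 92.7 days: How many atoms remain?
N = N₀(1/2)^(t/t½) = 105.2 atoms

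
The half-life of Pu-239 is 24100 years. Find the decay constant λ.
λ = ln(2)/t½ = 2.876e-5 year⁻¹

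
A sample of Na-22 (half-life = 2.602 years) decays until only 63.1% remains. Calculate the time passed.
t = t½ × log₂(N₀/N) = 1.728 years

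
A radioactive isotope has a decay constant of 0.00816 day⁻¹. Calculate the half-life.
t½ = ln(2)/λ = 84.94 days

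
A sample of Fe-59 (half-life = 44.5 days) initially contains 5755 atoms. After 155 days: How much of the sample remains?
N = N₀(1/2)^(t/t½) = 514.7 atoms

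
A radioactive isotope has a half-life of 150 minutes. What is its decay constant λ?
λ = ln(2)/t½ = 0.004621 minute⁻¹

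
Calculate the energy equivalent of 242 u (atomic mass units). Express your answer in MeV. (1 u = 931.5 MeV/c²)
E = mc² = 2.254e5 MeV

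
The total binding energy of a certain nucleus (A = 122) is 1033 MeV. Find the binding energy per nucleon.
B.E./A = 1033/122 = 8.467 MeV/nucleon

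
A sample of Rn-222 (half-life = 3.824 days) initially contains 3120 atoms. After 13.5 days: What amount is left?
N = N₀(1/2)^(t/t½) = 270 atoms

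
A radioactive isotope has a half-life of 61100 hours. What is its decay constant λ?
λ = ln(2)/t½ = 1.134e-5 hour⁻¹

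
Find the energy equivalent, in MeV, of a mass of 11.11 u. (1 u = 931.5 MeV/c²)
E = mc² = 10350 MeV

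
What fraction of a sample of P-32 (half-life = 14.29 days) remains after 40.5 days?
N/N₀ = (1/2)^(t/t½) = 0.1402 = 14%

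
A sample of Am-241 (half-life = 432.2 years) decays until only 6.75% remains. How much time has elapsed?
t = t½ × log₂(N₀/N) = 1681 years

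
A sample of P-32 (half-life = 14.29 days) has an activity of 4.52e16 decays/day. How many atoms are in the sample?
N = A/λ = 9.318e17 atoms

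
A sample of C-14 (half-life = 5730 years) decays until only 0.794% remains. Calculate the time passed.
t = t½ × log₂(N₀/N) = 39980 years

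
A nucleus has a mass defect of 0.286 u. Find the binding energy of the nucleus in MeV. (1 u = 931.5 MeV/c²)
B.E. = Δm × 931.5 = 266.4 MeV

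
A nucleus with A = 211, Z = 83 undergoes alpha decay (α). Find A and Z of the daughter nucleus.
Daughter: A = 207, Z = 81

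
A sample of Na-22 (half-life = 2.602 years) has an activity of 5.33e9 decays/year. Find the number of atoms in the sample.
N = A/λ = 2.001e10 atoms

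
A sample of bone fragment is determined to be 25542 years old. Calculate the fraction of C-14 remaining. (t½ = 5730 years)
N/N₀ = (1/2)^(t/t½) = 0.04551 = 4.55%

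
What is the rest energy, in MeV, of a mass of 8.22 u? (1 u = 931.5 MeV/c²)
E = mc² = 7657 MeV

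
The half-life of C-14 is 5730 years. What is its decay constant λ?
λ = ln(2)/t½ = 1.21e-4 year⁻¹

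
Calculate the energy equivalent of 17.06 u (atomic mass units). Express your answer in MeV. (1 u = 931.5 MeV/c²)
E = mc² = 15890 MeV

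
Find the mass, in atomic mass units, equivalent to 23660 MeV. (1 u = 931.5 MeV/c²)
m = E/c² = 25.4 u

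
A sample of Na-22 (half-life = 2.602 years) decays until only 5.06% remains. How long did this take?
t = t½ × log₂(N₀/N) = 11.2 years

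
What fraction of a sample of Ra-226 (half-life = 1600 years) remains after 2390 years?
N/N₀ = (1/2)^(t/t½) = 0.3551 = 35.5%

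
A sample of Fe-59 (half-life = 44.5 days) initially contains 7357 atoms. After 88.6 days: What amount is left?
N = N₀(1/2)^(t/t½) = 1851 atoms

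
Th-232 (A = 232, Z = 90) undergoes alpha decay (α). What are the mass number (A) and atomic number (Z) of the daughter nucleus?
Daughter: A = 228, Z = 88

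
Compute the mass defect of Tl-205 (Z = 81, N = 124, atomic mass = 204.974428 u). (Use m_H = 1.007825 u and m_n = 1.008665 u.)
Δm = Z·m_H + N·m_n − M = 1.734 u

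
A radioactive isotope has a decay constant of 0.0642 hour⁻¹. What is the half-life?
t½ = ln(2)/λ = 10.8 hours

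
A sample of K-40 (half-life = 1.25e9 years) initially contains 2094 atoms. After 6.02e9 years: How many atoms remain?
N = N₀(1/2)^(t/t½) = 74.34 atoms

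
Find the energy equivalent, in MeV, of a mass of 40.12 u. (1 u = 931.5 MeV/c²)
E = mc² = 37370 MeV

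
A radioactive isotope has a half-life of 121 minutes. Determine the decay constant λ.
λ = ln(2)/t½ = 0.005728 minute⁻¹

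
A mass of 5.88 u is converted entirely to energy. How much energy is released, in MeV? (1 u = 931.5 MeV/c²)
E = mc² = 5477 MeV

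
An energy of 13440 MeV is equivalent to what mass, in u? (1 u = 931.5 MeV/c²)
m = E/c² = 14.43 u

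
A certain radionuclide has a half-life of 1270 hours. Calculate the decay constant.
λ = ln(2)/t½ = 5.458e-4 hour⁻¹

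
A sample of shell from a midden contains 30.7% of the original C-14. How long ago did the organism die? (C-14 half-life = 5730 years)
Age = t½ × log₂(1/ratio) = 9762 years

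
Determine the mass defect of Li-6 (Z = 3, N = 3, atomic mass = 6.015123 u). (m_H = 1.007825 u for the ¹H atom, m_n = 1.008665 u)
Δm = Z·m_H + N·m_n − M = 0.03435 u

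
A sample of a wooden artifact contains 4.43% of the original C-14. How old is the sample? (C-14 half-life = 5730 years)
Age = t½ × log₂(1/ratio) = 25770 years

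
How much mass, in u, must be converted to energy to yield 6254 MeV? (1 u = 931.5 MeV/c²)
m = E/c² = 6.714 u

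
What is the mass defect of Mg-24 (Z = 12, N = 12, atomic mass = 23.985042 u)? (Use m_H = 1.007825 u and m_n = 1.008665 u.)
Δm = Z·m_H + N·m_n − M = 0.2128 u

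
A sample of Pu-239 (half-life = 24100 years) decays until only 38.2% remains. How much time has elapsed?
t = t½ × log₂(N₀/N) = 33460 years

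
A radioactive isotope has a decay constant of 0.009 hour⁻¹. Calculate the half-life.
t½ = ln(2)/λ = 77.02 hours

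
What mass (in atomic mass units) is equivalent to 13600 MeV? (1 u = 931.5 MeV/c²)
m = E/c² = 14.6 u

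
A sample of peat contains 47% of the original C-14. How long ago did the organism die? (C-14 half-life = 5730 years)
Age = t½ × log₂(1/ratio) = 6242 years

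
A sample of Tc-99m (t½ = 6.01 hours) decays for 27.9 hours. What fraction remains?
N/N₀ = (1/2)^(t/t½) = 0.04004 = 4%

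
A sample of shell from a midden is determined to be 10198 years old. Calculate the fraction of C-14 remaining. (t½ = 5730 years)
N/N₀ = (1/2)^(t/t½) = 0.2912 = 29.1%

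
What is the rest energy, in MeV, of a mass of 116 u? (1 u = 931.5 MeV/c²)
E = mc² = 1.081e5 MeV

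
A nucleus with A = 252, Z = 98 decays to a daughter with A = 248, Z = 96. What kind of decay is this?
ΔA = -4, ΔZ = -2 ⇒ alpha decay (α)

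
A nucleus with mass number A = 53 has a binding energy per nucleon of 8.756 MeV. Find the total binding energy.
B.E. = 8.756 × 53 = 464.1 MeV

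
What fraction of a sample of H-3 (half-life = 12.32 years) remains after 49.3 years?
N/N₀ = (1/2)^(t/t½) = 0.06243 = 6.24%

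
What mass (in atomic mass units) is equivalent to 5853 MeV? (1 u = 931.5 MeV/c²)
m = E/c² = 6.283 u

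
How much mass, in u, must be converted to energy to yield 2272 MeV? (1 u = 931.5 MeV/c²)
m = E/c² = 2.439 u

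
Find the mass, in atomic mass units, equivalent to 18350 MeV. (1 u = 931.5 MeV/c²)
m = E/c² = 19.7 u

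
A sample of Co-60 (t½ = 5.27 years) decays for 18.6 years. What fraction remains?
N/N₀ = (1/2)^(t/t½) = 0.0866 = 8.66%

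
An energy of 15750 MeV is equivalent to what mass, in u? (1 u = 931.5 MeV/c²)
m = E/c² = 16.91 u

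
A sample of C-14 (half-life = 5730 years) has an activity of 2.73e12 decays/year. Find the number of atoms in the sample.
N = A/λ = 2.257e16 atoms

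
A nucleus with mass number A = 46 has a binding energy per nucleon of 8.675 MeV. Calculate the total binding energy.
B.E. = 8.675 × 46 = 399.1 MeV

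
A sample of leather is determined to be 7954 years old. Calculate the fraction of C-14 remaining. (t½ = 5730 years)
N/N₀ = (1/2)^(t/t½) = 0.3821 = 38.2%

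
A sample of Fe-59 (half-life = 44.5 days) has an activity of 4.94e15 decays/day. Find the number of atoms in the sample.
N = A/λ = 3.171e17 atoms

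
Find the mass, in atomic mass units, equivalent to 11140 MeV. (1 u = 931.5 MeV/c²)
m = E/c² = 11.96 u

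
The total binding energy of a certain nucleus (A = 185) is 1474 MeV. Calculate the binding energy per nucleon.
B.E./A = 1474/185 = 7.968 MeV/nucleon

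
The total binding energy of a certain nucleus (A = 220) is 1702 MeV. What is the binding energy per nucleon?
B.E./A = 1702/220 = 7.736 MeV/nucleon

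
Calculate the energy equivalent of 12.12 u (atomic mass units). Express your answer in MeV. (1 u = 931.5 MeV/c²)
E = mc² = 11290 MeV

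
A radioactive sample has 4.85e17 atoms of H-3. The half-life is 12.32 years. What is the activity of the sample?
A = λN = 2.729e16 decays/year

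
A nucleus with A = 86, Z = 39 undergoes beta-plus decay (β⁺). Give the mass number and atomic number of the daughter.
Daughter: A = 86, Z = 38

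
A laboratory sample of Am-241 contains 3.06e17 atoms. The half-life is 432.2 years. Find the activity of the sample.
A = λN = 4.908e14 decays/year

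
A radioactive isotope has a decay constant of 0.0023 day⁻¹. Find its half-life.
t½ = ln(2)/λ = 301.4 days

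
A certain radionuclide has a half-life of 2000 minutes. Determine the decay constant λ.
λ = ln(2)/t½ = 3.466e-4 minute⁻¹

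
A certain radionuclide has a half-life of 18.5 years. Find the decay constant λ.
λ = ln(2)/t½ = 0.03747 year⁻¹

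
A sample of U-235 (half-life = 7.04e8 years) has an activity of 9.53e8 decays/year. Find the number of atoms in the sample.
N = A/λ = 9.679e17 atoms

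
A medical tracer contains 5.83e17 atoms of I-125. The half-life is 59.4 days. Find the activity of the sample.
A = λN = 6.803e15 decays/day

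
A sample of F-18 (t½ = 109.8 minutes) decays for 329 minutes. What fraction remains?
N/N₀ = (1/2)^(t/t½) = 0.1253 = 12.5%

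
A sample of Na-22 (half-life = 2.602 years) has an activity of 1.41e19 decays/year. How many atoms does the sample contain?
N = A/λ = 5.293e19 atoms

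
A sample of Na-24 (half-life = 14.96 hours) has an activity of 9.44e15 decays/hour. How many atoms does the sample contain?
N = A/λ = 2.037e17 atoms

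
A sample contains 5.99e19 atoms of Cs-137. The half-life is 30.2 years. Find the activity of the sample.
A = λN = 1.375e18 decays/year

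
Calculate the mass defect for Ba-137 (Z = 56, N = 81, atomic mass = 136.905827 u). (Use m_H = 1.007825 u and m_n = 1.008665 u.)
Δm = Z·m_H + N·m_n − M = 1.234 u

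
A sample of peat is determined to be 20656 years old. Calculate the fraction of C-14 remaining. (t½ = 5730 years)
N/N₀ = (1/2)^(t/t½) = 0.08219 = 8.22%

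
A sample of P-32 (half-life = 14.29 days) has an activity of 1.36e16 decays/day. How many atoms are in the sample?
N = A/λ = 2.804e17 atoms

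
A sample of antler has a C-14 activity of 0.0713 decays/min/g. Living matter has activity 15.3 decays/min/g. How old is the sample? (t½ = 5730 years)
Age = t½ × log₂(A₀/A) = 44380 years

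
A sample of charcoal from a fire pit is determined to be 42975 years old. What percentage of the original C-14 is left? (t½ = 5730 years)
N/N₀ = (1/2)^(t/t½) = 0.005524 = 0.552%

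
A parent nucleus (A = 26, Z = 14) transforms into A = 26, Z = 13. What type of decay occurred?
ΔA = 0, ΔZ = -1 ⇒ beta-plus decay (β⁺) or electron capture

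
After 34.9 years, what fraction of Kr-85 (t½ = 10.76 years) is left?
N/N₀ = (1/2)^(t/t½) = 0.1056 = 10.6%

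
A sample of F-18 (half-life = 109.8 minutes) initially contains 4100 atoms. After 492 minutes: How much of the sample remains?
N = N₀(1/2)^(t/t½) = 183.6 atoms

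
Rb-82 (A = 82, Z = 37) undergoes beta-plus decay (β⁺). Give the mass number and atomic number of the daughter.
Daughter: A = 82, Z = 36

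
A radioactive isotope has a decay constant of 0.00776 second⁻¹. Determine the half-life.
t½ = ln(2)/λ = 89.32 seconds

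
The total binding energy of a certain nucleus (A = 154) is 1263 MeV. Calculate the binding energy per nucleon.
B.E./A = 1263/154 = 8.201 MeV/nucleon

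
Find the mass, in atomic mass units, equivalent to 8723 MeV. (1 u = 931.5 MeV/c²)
m = E/c² = 9.364 u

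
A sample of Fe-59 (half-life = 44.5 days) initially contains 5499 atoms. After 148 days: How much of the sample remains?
N = N₀(1/2)^(t/t½) = 548.4 atoms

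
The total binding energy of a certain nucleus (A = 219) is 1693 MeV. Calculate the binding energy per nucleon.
B.E./A = 1693/219 = 7.731 MeV/nucleon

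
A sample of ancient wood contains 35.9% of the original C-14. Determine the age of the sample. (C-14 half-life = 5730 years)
Age = t½ × log₂(1/ratio) = 8469 years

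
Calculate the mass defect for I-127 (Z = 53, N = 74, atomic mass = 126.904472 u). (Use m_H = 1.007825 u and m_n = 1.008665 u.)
Δm = Z·m_H + N·m_n − M = 1.151 u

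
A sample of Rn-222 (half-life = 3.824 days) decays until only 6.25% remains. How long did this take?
t = t½ × log₂(N₀/N) = 15.3 days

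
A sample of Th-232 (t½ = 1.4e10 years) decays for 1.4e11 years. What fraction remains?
N/N₀ = (1/2)^(t/t½) = 9.766e-4 = 0.0977%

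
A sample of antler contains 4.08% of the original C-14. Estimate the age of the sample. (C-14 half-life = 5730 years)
Age = t½ × log₂(1/ratio) = 26450 years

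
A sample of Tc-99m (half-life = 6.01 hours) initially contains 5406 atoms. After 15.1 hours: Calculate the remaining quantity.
N = N₀(1/2)^(t/t½) = 947.4 atoms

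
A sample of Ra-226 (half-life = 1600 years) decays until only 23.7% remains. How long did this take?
t = t½ × log₂(N₀/N) = 3323 years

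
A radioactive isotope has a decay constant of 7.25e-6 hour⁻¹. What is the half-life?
t½ = ln(2)/λ = 95610 hours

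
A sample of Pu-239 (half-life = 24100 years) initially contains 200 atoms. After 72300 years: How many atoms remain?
N = N₀(1/2)^(t/t½) = 25 atoms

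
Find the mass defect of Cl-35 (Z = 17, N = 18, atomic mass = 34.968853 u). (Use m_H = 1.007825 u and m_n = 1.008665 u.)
Δm = Z·m_H + N·m_n − M = 0.3201 u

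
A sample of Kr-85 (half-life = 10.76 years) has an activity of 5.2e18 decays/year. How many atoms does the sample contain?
N = A/λ = 8.072e19 atoms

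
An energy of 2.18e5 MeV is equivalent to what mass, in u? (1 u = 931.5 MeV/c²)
m = E/c² = 234 u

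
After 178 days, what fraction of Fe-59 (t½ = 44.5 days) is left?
N/N₀ = (1/2)^(t/t½) = 0.0625 = 6.25%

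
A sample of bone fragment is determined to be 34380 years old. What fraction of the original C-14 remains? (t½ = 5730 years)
N/N₀ = (1/2)^(t/t½) = 0.01562 = 1.56%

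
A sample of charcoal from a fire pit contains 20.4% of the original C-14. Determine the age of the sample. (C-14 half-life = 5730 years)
Age = t½ × log₂(1/ratio) = 13140 years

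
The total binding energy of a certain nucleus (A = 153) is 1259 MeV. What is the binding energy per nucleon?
B.E./A = 1259/153 = 8.229 MeV/nucleon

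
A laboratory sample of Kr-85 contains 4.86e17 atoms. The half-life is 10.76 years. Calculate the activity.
A = λN = 3.131e16 decays/year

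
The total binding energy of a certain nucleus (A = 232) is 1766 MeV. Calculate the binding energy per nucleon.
B.E./A = 1766/232 = 7.612 MeV/nucleon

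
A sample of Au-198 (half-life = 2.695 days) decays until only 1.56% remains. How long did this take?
t = t½ × log₂(N₀/N) = 16.18 days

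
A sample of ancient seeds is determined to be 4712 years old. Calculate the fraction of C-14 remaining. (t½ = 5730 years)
N/N₀ = (1/2)^(t/t½) = 0.5655 = 56.6%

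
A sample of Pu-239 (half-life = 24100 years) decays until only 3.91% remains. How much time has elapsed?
t = t½ × log₂(N₀/N) = 1.127e5 years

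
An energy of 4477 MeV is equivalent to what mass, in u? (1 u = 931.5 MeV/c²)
m = E/c² = 4.806 u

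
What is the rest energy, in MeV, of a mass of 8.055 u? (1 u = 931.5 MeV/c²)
E = mc² = 7503 MeV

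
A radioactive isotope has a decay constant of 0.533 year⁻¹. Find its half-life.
t½ = ln(2)/λ = 1.3 years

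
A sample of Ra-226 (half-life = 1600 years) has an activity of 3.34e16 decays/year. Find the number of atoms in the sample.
N = A/λ = 7.71e19 atoms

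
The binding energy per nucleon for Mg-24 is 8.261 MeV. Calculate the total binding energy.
B.E. = 8.261 × 24 = 198.3 MeV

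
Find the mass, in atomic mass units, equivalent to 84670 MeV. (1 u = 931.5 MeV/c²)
m = E/c² = 90.9 u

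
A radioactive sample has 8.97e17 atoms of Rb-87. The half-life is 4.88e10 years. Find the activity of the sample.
A = λN = 1.274e7 decays/year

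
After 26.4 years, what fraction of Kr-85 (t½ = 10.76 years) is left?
N/N₀ = (1/2)^(t/t½) = 0.1826 = 18.3%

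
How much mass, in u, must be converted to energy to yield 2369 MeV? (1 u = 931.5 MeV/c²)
m = E/c² = 2.543 u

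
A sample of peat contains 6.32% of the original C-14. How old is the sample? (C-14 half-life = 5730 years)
Age = t½ × log₂(1/ratio) = 22830 years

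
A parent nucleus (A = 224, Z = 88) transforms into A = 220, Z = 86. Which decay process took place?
ΔA = -4, ΔZ = -2 ⇒ alpha decay (α)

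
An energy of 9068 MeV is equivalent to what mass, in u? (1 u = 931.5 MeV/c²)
m = E/c² = 9.735 u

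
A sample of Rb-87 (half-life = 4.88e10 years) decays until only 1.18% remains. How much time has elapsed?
t = t½ × log₂(N₀/N) = 3.126e11 years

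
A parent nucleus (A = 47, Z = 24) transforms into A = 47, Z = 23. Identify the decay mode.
ΔA = 0, ΔZ = -1 ⇒ beta-plus decay (β⁺) or electron capture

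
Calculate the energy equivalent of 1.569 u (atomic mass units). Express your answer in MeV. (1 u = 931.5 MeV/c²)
E = mc² = 1462 MeV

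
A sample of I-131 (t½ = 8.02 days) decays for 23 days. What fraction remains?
N/N₀ = (1/2)^(t/t½) = 0.137 = 13.7%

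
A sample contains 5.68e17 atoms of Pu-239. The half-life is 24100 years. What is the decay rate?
A = λN = 1.634e13 decays/year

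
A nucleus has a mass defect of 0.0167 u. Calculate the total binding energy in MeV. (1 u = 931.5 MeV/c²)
B.E. = Δm × 931.5 = 15.56 MeV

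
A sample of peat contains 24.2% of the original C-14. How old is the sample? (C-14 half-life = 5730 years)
Age = t½ × log₂(1/ratio) = 11730 years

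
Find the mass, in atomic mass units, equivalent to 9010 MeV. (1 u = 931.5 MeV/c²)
m = E/c² = 9.673 u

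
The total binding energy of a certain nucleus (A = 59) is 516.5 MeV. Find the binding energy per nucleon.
B.E./A = 516.5/59 = 8.754 MeV/nucleon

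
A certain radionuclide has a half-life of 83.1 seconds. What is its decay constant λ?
λ = ln(2)/t½ = 0.008341 second⁻¹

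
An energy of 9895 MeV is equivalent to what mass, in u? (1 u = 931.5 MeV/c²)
m = E/c² = 10.62 u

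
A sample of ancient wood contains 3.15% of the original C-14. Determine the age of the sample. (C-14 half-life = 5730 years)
Age = t½ × log₂(1/ratio) = 28580 years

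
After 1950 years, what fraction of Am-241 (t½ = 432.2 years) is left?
N/N₀ = (1/2)^(t/t½) = 0.04383 = 4.38%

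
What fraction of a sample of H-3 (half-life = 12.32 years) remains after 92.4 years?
N/N₀ = (1/2)^(t/t½) = 0.005524 = 0.552%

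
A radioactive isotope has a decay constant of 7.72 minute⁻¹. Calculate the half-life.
t½ = ln(2)/λ = 0.08979 minutes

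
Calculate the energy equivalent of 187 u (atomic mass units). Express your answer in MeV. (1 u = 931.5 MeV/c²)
E = mc² = 1.742e5 MeV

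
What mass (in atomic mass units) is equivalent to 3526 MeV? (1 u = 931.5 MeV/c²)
m = E/c² = 3.785 u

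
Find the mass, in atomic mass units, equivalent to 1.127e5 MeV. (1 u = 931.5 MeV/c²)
m = E/c² = 121 u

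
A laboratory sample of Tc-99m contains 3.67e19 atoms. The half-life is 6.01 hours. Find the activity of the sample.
A = λN = 4.233e18 decays/hour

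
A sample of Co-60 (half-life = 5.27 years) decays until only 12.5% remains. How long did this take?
t = t½ × log₂(N₀/N) = 15.81 years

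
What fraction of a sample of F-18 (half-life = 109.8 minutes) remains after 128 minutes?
N/N₀ = (1/2)^(t/t½) = 0.4457 = 44.6%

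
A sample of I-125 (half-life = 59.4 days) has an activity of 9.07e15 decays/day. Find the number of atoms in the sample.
N = A/λ = 7.773e17 atoms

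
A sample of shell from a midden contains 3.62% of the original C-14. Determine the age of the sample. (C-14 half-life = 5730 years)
Age = t½ × log₂(1/ratio) = 27430 years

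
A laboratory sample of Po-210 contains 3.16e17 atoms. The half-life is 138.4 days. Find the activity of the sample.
A = λN = 1.583e15 decays/day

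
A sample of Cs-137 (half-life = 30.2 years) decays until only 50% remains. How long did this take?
t = t½ × log₂(N₀/N) = 30.2 years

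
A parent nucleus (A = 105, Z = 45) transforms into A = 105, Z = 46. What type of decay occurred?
ΔA = 0, ΔZ = +1 ⇒ beta-minus decay (β⁻)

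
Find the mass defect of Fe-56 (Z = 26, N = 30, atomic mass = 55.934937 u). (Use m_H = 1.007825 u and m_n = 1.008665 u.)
Δm = Z·m_H + N·m_n − M = 0.5285 u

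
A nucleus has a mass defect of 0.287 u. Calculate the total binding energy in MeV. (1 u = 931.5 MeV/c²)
B.E. = Δm × 931.5 = 267.3 MeV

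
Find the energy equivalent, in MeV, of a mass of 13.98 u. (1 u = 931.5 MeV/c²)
E = mc² = 13020 MeV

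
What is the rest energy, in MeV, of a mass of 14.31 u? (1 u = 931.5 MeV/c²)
E = mc² = 13330 MeV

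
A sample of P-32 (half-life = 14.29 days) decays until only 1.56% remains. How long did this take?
t = t½ × log₂(N₀/N) = 85.77 days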